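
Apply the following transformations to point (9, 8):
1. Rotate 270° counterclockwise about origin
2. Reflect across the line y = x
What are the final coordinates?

Step 1: Rotate 270° → (8, -9)
Step 2: Reflect across line y = x → (-9, 8)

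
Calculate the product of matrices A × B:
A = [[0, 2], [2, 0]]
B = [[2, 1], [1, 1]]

Matrix multiplication:
C[0][0] = 0×2 + 2×1 = 2
C[0][1] = 0×1 + 2×1 = 2
C[1][0] = 2×2 + 0×1 = 4
C[1][1] = 2×1 + 0×1 = 2
Result: [[2, 2], [4, 2]]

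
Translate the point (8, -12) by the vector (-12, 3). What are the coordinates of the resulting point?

Translation by (-12, 3) (homogeneous matrix [[1, 0, -12], [0, 1, 3], [0, 0, 1]]):
x' = 8 + -12 = -4
y' = -12 + 3 = -9
Result: (-4, -9)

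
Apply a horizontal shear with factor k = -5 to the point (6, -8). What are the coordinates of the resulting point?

Shear matrix for horizontal shear with factor k = -5:
[[1, -5], [0, 1]]
Result: (6, -8) → (46, -8)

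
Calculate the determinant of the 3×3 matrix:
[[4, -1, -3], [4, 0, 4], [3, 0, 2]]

Expansion along first row:
det = 4·det([[0,4],[0,2]]) - -1·det([[4,4],[3,2]]) + -3·det([[4,0],[3,0]])
    = 4·(0·2 - 4·0) - -1·(4·2 - 4·3) + -3·(4·0 - 0·3)
    = 4·0 - -1·-4 + -3·0
    = 0 + -4 + 0 = -4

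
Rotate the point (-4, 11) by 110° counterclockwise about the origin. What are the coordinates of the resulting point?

Rotation matrix for 110°: [[cos 110°, -sin 110°], [sin 110°, cos 110°]] ≈ [[-0.342020, -0.939693], [0.939693, -0.342020]]
[[-0.342020, -0.939693], [0.939693, -0.342020]] × [-4, 11]ᵀ ≈ [-8.9685, -7.5210]ᵀ
Result: (-8.9685, -7.5210)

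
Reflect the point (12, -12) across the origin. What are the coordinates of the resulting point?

Reflection across origin: (12, -12) → (-12, 12)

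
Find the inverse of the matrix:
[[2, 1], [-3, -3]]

For [[a,b],[c,d]], inverse = (1/det)·[[d,-b],[-c,a]]
det = (2)(-3) - (1)(-3) = -6 - -3 = -3
Inverse = (1/-3)·[[-3, -1], [3, 2]]
= [[1, 1/3], [-1, -2/3]]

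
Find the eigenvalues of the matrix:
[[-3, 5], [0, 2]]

Characteristic equation: det(A - λI) = 0
λ² - (trace)λ + (det) = 0
trace = -3 + 2 = -1, det = (-3)(2) - (5)(0) = -6
λ² - (-1)λ + (-6) = 0
λ = (-1 ± √((-1)² - 4·(-6))) / 2 = (-1 ± √25) / 2
Solving: λ = -3, 2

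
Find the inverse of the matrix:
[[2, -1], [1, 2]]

For [[a,b],[c,d]], inverse = (1/det)·[[d,-b],[-c,a]]
det = (2)(2) - (-1)(1) = 4 - -1 = 5
Inverse = (1/5)·[[2, 1], [-1, 2]]
= [[2/5, 1/5], [-1/5, 2/5]]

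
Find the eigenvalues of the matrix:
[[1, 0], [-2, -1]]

Characteristic equation: det(A - λI) = 0
λ² - (trace)λ + (det) = 0
trace = 1 + -1 = 0, det = (1)(-1) - (0)(-2) = -1
λ² - (0)λ + (-1) = 0
λ = (0 ± √((0)² - 4·(-1))) / 2 = (0 ± √4) / 2
Solving: λ = -1, 1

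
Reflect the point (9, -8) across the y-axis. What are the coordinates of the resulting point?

Reflection across y-axis: (9, -8) → (-9, -8)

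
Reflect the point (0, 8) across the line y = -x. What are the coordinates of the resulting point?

Reflection across line y = -x: (0, 8) → (-8, 0)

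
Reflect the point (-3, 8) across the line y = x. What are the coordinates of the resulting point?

Reflection across line y = x: (-3, 8) → (8, -3)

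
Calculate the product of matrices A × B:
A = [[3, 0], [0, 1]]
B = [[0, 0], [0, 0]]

Matrix multiplication:
C[0][0] = 3×0 + 0×0 = 0
C[0][1] = 3×0 + 0×0 = 0
C[1][0] = 0×0 + 1×0 = 0
C[1][1] = 0×0 + 1×0 = 0
Result: [[0, 0], [0, 0]]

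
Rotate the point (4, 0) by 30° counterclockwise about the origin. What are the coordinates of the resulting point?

Rotation matrix for 30°: [[cos 30°, -sin 30°], [sin 30°, cos 30°]] ≈ [[0.866025, -0.500000], [0.500000, 0.866025]]
[[0.866025, -0.500000], [0.500000, 0.866025]] × [4, 0]ᵀ ≈ [3.4641, 2]ᵀ
Result: (3.4641, 2)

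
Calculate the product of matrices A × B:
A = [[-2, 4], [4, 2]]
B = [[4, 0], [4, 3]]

Matrix multiplication:
C[0][0] = -2×4 + 4×4 = 8
C[0][1] = -2×0 + 4×3 = 12
C[1][0] = 4×4 + 2×4 = 24
C[1][1] = 4×0 + 2×3 = 6
Result: [[8, 12], [24, 6]]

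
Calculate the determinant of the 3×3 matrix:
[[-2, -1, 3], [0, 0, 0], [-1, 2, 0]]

Expansion along first row:
det = -2·det([[0,0],[2,0]]) - -1·det([[0,0],[-1,0]]) + 3·det([[0,0],[-1,2]])
    = -2·(0·0 - 0·2) - -1·(0·0 - 0·-1) + 3·(0·2 - 0·-1)
    = -2·0 - -1·0 + 3·0
    = 0 + 0 + 0 = 0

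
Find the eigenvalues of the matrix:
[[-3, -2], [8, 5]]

Characteristic equation: det(A - λI) = 0
λ² - (trace)λ + (det) = 0
trace = -3 + 5 = 2, det = (-3)(5) - (-2)(8) = 1
λ² - (2)λ + (1) = 0
λ = (2 ± √((2)² - 4·(1))) / 2 = (2 ± √0) / 2
Solving: λ = 1, 1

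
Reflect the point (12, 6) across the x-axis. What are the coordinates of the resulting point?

Reflection across x-axis: (12, 6) → (12, -6)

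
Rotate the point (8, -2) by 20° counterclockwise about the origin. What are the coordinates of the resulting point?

Rotation matrix for 20°: [[cos 20°, -sin 20°], [sin 20°, cos 20°]] ≈ [[0.939693, -0.342020], [0.342020, 0.939693]]
[[0.939693, -0.342020], [0.342020, 0.939693]] × [8, -2]ᵀ ≈ [8.2016, 0.8568]ᵀ
Result: (8.2016, 0.8568)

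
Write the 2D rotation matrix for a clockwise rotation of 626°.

Rotation matrix formula: [[cos θ, -sin θ], [sin θ, cos θ]]
A clockwise rotation by 626° is equivalent to a counterclockwise rotation by -626°.
For θ = -626°:
cos(-626°) = -0.0698
sin(-626°) = 0.9976
Result: [[-0.0698, -0.9976], [0.9976, -0.0698]]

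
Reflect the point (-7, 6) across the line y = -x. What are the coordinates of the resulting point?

Reflection across line y = -x: (-7, 6) → (-6, 7)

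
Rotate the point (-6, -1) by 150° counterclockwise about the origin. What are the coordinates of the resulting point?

Rotation matrix for 150°: [[cos 150°, -sin 150°], [sin 150°, cos 150°]] ≈ [[-0.866025, -0.500000], [0.500000, -0.866025]]
[[-0.866025, -0.500000], [0.500000, -0.866025]] × [-6, -1]ᵀ ≈ [5.6962, -2.1340]ᵀ
Result: (5.6962, -2.1340)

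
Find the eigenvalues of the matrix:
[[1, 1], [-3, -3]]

Characteristic equation: det(A - λI) = 0
λ² - (trace)λ + (det) = 0
trace = 1 + -3 = -2, det = (1)(-3) - (1)(-3) = 0
λ² - (-2)λ + (0) = 0
λ = (-2 ± √((-2)² - 4·(0))) / 2 = (-2 ± √4) / 2
Solving: λ = -2, 0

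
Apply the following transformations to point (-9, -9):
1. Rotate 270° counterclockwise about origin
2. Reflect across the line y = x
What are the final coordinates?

Step 1: Rotate 270° → (-9, 9)
Step 2: Reflect across line y = x → (9, -9)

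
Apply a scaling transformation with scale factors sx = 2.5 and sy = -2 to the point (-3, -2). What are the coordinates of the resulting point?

Scaling matrix:
[[2.50, 0], [0, -2]]
Result: (-3 × 2.5, -2 × -2) = (-7.5, 4)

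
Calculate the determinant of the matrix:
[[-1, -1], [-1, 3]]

For a 2×2 matrix [[a, b], [c, d]], det = ad - bc
det = (-1)(3) - (-1)(-1) = -3 - 1 = -4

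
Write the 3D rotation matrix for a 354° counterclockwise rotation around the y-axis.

Rotation matrix for counterclockwise 354° around y-axis:
cos(354°) = 0.9945, sin(354°) = -0.1045
Result: [[0.9945, 0, -0.1045], [0, 1, 0], [0.1045, 0, 0.9945]]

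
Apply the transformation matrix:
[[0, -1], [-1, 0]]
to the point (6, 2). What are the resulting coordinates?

Matrix multiplication:
[[0, -1], [-1, 0]] × [6, 2]ᵀ
= [(0)(6) + (-1)(2), (-1)(6) + (0)(2)]ᵀ
= [-2, -6]ᵀ
Result: (-2, -6)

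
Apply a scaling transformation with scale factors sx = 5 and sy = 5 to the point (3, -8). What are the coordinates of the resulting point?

Scaling matrix:
[[5, 0], [0, 5]]
Result: (3 × 5, -8 × 5) = (15, -40)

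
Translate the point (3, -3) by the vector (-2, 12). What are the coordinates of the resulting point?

Translation by (-2, 12) (homogeneous matrix [[1, 0, -2], [0, 1, 12], [0, 0, 1]]):
x' = 3 + -2 = 1
y' = -3 + 12 = 9
Result: (1, 9)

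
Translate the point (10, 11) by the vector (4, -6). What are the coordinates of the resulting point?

Translation by (4, -6) (homogeneous matrix [[1, 0, 4], [0, 1, -6], [0, 0, 1]]):
x' = 10 + 4 = 14
y' = 11 + -6 = 5
Result: (14, 5)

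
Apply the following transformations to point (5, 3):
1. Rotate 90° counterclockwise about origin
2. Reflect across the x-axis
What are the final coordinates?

Step 1: Rotate 90° → (-3, 5)
Step 2: Reflect across x-axis → (-3, -5)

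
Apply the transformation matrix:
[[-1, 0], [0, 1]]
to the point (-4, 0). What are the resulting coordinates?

Matrix multiplication:
[[-1, 0], [0, 1]] × [-4, 0]ᵀ
= [(-1)(-4) + (0)(0), (0)(-4) + (1)(0)]ᵀ
= [4, 0]ᵀ
Result: (4, 0)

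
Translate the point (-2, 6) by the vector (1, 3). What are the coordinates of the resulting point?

Translation by (1, 3) (homogeneous matrix [[1, 0, 1], [0, 1, 3], [0, 0, 1]]):
x' = -2 + 1 = -1
y' = 6 + 3 = 9
Result: (-1, 9)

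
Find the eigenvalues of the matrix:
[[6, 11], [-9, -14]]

Characteristic equation: det(A - λI) = 0
λ² - (trace)λ + (det) = 0
trace = 6 + -14 = -8, det = (6)(-14) - (11)(-9) = 15
λ² - (-8)λ + (15) = 0
λ = (-8 ± √((-8)² - 4·(15))) / 2 = (-8 ± √4) / 2
Solving: λ = -5, -3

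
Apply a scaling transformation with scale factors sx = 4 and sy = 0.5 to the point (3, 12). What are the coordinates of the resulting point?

Scaling matrix:
[[4, 0], [0, 0.50]]
Result: (3 × 4, 12 × 0.5) = (12, 6)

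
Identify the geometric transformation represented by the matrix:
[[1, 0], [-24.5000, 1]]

This matrix represents: vertical shear with factor -24.5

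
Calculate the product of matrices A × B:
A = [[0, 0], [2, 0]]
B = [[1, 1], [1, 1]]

Matrix multiplication:
C[0][0] = 0×1 + 0×1 = 0
C[0][1] = 0×1 + 0×1 = 0
C[1][0] = 2×1 + 0×1 = 2
C[1][1] = 2×1 + 0×1 = 2
Result: [[0, 0], [2, 2]]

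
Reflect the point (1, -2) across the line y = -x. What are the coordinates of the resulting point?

Reflection across line y = -x: (1, -2) → (2, -1)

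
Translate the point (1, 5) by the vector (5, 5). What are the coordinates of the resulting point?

Translation by (5, 5) (homogeneous matrix [[1, 0, 5], [0, 1, 5], [0, 0, 1]]):
x' = 1 + 5 = 6
y' = 5 + 5 = 10
Result: (6, 10)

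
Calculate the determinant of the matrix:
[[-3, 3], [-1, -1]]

For a 2×2 matrix [[a, b], [c, d]], det = ad - bc
det = (-3)(-1) - (3)(-1) = 3 - -3 = 6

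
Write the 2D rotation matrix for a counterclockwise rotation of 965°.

Rotation matrix formula: [[cos θ, -sin θ], [sin θ, cos θ]]
For θ = 965°:
cos(965°) = -0.4226
sin(965°) = -0.9063
Result: [[-0.4226, 0.9063], [-0.9063, -0.4226]]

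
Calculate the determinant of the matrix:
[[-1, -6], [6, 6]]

For a 2×2 matrix [[a, b], [c, d]], det = ad - bc
det = (-1)(6) - (-6)(6) = -6 - -36 = 30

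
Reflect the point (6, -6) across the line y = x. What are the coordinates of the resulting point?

Reflection across line y = x: (6, -6) → (-6, 6)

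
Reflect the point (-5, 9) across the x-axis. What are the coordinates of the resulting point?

Reflection across x-axis: (-5, 9) → (-5, -9)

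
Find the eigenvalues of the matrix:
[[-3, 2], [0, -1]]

Characteristic equation: det(A - λI) = 0
λ² - (trace)λ + (det) = 0
trace = -3 + -1 = -4, det = (-3)(-1) - (2)(0) = 3
λ² - (-4)λ + (3) = 0
λ = (-4 ± √((-4)² - 4·(3))) / 2 = (-4 ± √4) / 2
Solving: λ = -3, -1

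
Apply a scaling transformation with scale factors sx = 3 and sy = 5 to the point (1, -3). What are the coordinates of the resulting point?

Scaling matrix:
[[3, 0], [0, 5]]
Result: (1 × 3, -3 × 5) = (3, -15)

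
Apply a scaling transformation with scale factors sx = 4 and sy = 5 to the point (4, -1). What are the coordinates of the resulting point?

Scaling matrix:
[[4, 0], [0, 5]]
Result: (4 × 4, -1 × 5) = (16, -5)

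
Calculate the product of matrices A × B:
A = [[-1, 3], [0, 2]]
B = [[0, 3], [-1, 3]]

Matrix multiplication:
C[0][0] = -1×0 + 3×-1 = -3
C[0][1] = -1×3 + 3×3 = 6
C[1][0] = 0×0 + 2×-1 = -2
C[1][1] = 0×3 + 2×3 = 6
Result: [[-3, 6], [-2, 6]]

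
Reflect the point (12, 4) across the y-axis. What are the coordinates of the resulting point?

Reflection across y-axis: (12, 4) → (-12, 4)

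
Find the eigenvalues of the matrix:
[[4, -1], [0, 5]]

Characteristic equation: det(A - λI) = 0
λ² - (trace)λ + (det) = 0
trace = 4 + 5 = 9, det = (4)(5) - (-1)(0) = 20
λ² - (9)λ + (20) = 0
λ = (9 ± √((9)² - 4·(20))) / 2 = (9 ± √1) / 2
Solving: λ = 4, 5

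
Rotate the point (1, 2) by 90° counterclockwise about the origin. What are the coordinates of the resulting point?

Rotation matrix for 90°: [[cos 90°, -sin 90°], [sin 90°, cos 90°]] = [[0, -1], [1, 0]]
[[0, -1], [1, 0]] × [1, 2]ᵀ = [-2, 1]ᵀ
Result: (-2, 1)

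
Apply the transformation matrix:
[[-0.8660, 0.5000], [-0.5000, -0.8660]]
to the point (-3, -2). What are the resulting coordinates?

Matrix multiplication:
[[-0.8660, 0.5000], [-0.5000, -0.8660]] × [-3, -2]ᵀ
= [(-0.8660)(-3) + (0.5000)(-2), (-0.5000)(-3) + (-0.8660)(-2)]ᵀ
= [1.5980, 3.2320]ᵀ
Result: (1.5980, 3.2320)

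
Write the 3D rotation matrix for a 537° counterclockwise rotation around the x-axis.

Rotation matrix for counterclockwise 537° around x-axis:
cos(537°) = -0.9986, sin(537°) = 0.0523
Result: [[1, 0, 0], [0, -0.9986, -0.0523], [0, 0.0523, -0.9986]]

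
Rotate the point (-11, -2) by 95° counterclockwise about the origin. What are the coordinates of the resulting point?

Rotation matrix for 95°: [[cos 95°, -sin 95°], [sin 95°, cos 95°]] ≈ [[-0.087156, -0.996195], [0.996195, -0.087156]]
[[-0.087156, -0.996195], [0.996195, -0.087156]] × [-11, -2]ᵀ ≈ [2.9511, -10.7838]ᵀ
Result: (2.9511, -10.7838)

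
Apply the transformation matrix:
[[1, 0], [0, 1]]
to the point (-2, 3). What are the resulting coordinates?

Matrix multiplication:
[[1, 0], [0, 1]] × [-2, 3]ᵀ
= [(1)(-2) + (0)(3), (0)(-2) + (1)(3)]ᵀ
= [-2, 3]ᵀ
Result: (-2, 3)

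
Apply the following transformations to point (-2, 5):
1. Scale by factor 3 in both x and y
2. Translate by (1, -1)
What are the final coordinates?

Step 1: Scale (-2, 5) by 3 → (-6, 15)
Step 2: Translate by (1, -1) → (-5, 14)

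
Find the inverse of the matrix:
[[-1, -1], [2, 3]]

For [[a,b],[c,d]], inverse = (1/det)·[[d,-b],[-c,a]]
det = (-1)(3) - (-1)(2) = -3 - -2 = -1
Inverse = (1/-1)·[[3, 1], [-2, -1]]
= [[-3, -1], [2, 1]]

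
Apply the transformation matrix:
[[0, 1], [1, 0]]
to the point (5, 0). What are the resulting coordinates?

Matrix multiplication:
[[0, 1], [1, 0]] × [5, 0]ᵀ
= [(0)(5) + (1)(0), (1)(5) + (0)(0)]ᵀ
= [0, 5]ᵀ
Result: (0, 5)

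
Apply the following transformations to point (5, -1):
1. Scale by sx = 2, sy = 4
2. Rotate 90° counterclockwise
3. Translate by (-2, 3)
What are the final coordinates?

Step 1: Scale → (10, -4)
Step 2: Rotate 90° → (4, 10)
Step 3: Translate → (2, 13)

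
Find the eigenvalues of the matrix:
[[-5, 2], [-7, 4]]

Characteristic equation: det(A - λI) = 0
λ² - (trace)λ + (det) = 0
trace = -5 + 4 = -1, det = (-5)(4) - (2)(-7) = -6
λ² - (-1)λ + (-6) = 0
λ = (-1 ± √((-1)² - 4·(-6))) / 2 = (-1 ± √25) / 2
Solving: λ = -3, 2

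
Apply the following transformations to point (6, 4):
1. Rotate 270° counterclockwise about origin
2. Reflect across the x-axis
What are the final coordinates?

Step 1: Rotate 270° → (4, -6)
Step 2: Reflect across x-axis → (4, 6)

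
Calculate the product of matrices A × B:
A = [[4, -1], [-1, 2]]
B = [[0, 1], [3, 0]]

Matrix multiplication:
C[0][0] = 4×0 + -1×3 = -3
C[0][1] = 4×1 + -1×0 = 4
C[1][0] = -1×0 + 2×3 = 6
C[1][1] = -1×1 + 2×0 = -1
Result: [[-3, 4], [6, -1]]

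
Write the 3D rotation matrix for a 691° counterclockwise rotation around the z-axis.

Rotation matrix for counterclockwise 691° around z-axis:
cos(691°) = 0.8746, sin(691°) = -0.4848
Result: [[0.8746, 0.4848, 0], [-0.4848, 0.8746, 0], [0, 0, 1]]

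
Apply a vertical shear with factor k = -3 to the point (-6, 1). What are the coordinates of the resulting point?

Shear matrix for vertical shear with factor k = -3:
[[1, 0], [-3, 1]]
Result: (-6, 1) → (-6, 19)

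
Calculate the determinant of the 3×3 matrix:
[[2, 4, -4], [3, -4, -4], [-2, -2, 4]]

Expansion along first row:
det = 2·det([[-4,-4],[-2,4]]) - 4·det([[3,-4],[-2,4]]) + -4·det([[3,-4],[-2,-2]])
    = 2·(-4·4 - -4·-2) - 4·(3·4 - -4·-2) + -4·(3·-2 - -4·-2)
    = 2·-24 - 4·4 + -4·-14
    = -48 + -16 + 56 = -8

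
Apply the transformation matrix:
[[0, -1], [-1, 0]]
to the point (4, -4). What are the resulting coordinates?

Matrix multiplication:
[[0, -1], [-1, 0]] × [4, -4]ᵀ
= [(0)(4) + (-1)(-4), (-1)(4) + (0)(-4)]ᵀ
= [4, -4]ᵀ
Result: (4, -4)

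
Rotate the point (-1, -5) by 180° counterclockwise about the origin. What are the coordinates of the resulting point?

Rotation matrix for 180°: [[cos 180°, -sin 180°], [sin 180°, cos 180°]] = [[-1, 0], [0, -1]]
[[-1, 0], [0, -1]] × [-1, -5]ᵀ = [1, 5]ᵀ
Result: (1, 5)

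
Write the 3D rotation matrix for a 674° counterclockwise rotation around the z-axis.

Rotation matrix for counterclockwise 674° around z-axis:
cos(674°) = 0.6947, sin(674°) = -0.7193
Result: [[0.6947, 0.7193, 0], [-0.7193, 0.6947, 0], [0, 0, 1]]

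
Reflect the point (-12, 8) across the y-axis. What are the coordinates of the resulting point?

Reflection across y-axis: (-12, 8) → (12, 8)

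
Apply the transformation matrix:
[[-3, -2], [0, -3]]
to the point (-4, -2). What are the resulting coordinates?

Matrix multiplication:
[[-3, -2], [0, -3]] × [-4, -2]ᵀ
= [(-3)(-4) + (-2)(-2), (0)(-4) + (-3)(-2)]ᵀ
= [16, 6]ᵀ
Result: (16, 6)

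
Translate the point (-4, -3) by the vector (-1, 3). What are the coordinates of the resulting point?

Translation by (-1, 3) (homogeneous matrix [[1, 0, -1], [0, 1, 3], [0, 0, 1]]):
x' = -4 + -1 = -5
y' = -3 + 3 = 0
Result: (-5, 0)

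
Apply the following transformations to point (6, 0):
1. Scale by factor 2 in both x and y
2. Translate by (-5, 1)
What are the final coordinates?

Step 1: Scale (6, 0) by 2 → (12, 0)
Step 2: Translate by (-5, 1) → (7, 1)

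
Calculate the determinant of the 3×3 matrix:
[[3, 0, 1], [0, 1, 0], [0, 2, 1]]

Expansion along first row:
det = 3·det([[1,0],[2,1]]) - 0·det([[0,0],[0,1]]) + 1·det([[0,1],[0,2]])
    = 3·(1·1 - 0·2) - 0·(0·1 - 0·0) + 1·(0·2 - 1·0)
    = 3·1 - 0·0 + 1·0
    = 3 + 0 + 0 = 3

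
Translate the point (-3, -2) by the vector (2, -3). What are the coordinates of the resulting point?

Translation by (2, -3) (homogeneous matrix [[1, 0, 2], [0, 1, -3], [0, 0, 1]]):
x' = -3 + 2 = -1
y' = -2 + -3 = -5
Result: (-1, -5)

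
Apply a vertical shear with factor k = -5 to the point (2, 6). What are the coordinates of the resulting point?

Shear matrix for vertical shear with factor k = -5:
[[1, 0], [-5, 1]]
Result: (2, 6) → (2, -4)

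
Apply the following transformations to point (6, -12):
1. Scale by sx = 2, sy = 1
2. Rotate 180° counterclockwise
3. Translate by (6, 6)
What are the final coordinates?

Step 1: Scale → (12, -12)
Step 2: Rotate 180° → (-12, 12)
Step 3: Translate → (-6, 18)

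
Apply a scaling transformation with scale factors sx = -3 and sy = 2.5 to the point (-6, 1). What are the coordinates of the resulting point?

Scaling matrix:
[[-3, 0], [0, 2.50]]
Result: (-6 × -3, 1 × 2.5) = (18, 2.5)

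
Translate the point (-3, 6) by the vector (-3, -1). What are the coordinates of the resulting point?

Translation by (-3, -1) (homogeneous matrix [[1, 0, -3], [0, 1, -1], [0, 0, 1]]):
x' = -3 + -3 = -6
y' = 6 + -1 = 5
Result: (-6, 5)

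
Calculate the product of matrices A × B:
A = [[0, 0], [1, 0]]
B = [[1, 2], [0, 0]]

Matrix multiplication:
C[0][0] = 0×1 + 0×0 = 0
C[0][1] = 0×2 + 0×0 = 0
C[1][0] = 1×1 + 0×0 = 1
C[1][1] = 1×2 + 0×0 = 2
Result: [[0, 0], [1, 2]]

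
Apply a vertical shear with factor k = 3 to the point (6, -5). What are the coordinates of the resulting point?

Shear matrix for vertical shear with factor k = 3:
[[1, 0], [3, 1]]
Result: (6, -5) → (6, 13)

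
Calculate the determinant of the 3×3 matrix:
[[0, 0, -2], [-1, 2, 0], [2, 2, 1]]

Expansion along first row:
det = 0·det([[2,0],[2,1]]) - 0·det([[-1,0],[2,1]]) + -2·det([[-1,2],[2,2]])
    = 0·(2·1 - 0·2) - 0·(-1·1 - 0·2) + -2·(-1·2 - 2·2)
    = 0·2 - 0·-1 + -2·-6
    = 0 + 0 + 12 = 12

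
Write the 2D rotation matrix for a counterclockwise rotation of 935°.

Rotation matrix formula: [[cos θ, -sin θ], [sin θ, cos θ]]
For θ = 935°:
cos(935°) = -0.8192
sin(935°) = -0.5736
Result: [[-0.8192, 0.5736], [-0.5736, -0.8192]]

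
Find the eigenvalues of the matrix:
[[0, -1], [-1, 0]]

Characteristic equation: det(A - λI) = 0
λ² - (trace)λ + (det) = 0
trace = 0 + 0 = 0, det = (0)(0) - (-1)(-1) = -1
λ² - (0)λ + (-1) = 0
λ = (0 ± √((0)² - 4·(-1))) / 2 = (0 ± √4) / 2
Solving: λ = -1, 1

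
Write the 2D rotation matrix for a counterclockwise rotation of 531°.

Rotation matrix formula: [[cos θ, -sin θ], [sin θ, cos θ]]
For θ = 531°:
cos(531°) = -0.9877
sin(531°) = 0.1564
Result: [[-0.9877, -0.1564], [0.1564, -0.9877]]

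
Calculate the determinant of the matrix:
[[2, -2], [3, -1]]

For a 2×2 matrix [[a, b], [c, d]], det = ad - bc
det = (2)(-1) - (-2)(3) = -2 - -6 = 4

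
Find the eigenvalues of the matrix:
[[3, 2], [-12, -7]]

Characteristic equation: det(A - λI) = 0
λ² - (trace)λ + (det) = 0
trace = 3 + -7 = -4, det = (3)(-7) - (2)(-12) = 3
λ² - (-4)λ + (3) = 0
λ = (-4 ± √((-4)² - 4·(3))) / 2 = (-4 ± √4) / 2
Solving: λ = -3, -1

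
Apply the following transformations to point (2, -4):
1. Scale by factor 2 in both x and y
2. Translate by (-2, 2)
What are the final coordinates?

Step 1: Scale (2, -4) by 2 → (4, -8)
Step 2: Translate by (-2, 2) → (2, -6)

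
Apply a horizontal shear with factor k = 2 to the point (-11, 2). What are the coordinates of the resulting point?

Shear matrix for horizontal shear with factor k = 2:
[[1, 2], [0, 1]]
Result: (-11, 2) → (-7, 2)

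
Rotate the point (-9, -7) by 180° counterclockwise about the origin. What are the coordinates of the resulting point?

Rotation matrix for 180°: [[cos 180°, -sin 180°], [sin 180°, cos 180°]] = [[-1, 0], [0, -1]]
[[-1, 0], [0, -1]] × [-9, -7]ᵀ = [9, 7]ᵀ
Result: (9, 7)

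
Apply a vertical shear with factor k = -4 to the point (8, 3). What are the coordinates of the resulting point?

Shear matrix for vertical shear with factor k = -4:
[[1, 0], [-4, 1]]
Result: (8, 3) → (8, -29)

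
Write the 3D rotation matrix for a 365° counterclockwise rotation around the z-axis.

Rotation matrix for counterclockwise 365° around z-axis:
cos(365°) = 0.9962, sin(365°) = 0.0872
Result: [[0.9962, -0.0872, 0], [0.0872, 0.9962, 0], [0, 0, 1]]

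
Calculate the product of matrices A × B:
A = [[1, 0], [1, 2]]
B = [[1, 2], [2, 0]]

Matrix multiplication:
C[0][0] = 1×1 + 0×2 = 1
C[0][1] = 1×2 + 0×0 = 2
C[1][0] = 1×1 + 2×2 = 5
C[1][1] = 1×2 + 2×0 = 2
Result: [[1, 2], [5, 2]]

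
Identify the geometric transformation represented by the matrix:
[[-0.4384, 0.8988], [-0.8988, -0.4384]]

This matrix represents: rotation by 244° counterclockwise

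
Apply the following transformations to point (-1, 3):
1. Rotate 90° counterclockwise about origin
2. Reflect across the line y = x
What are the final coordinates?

Step 1: Rotate 90° → (-3, -1)
Step 2: Reflect across line y = x → (-1, -3)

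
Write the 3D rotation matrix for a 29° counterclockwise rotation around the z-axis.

Rotation matrix for counterclockwise 29° around z-axis:
cos(29°) = 0.8746, sin(29°) = 0.4848
Result: [[0.8746, -0.4848, 0], [0.4848, 0.8746, 0], [0, 0, 1]]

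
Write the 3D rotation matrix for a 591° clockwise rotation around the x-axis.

Rotation matrix for clockwise 591° around x-axis:
A clockwise rotation by 591° is a counterclockwise rotation by -591°.
cos(-591°) = -0.6293, sin(-591°) = 0.7771
Result: [[1, 0, 0], [0, -0.6293, -0.7771], [0, 0.7771, -0.6293]]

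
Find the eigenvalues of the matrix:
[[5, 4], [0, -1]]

Characteristic equation: det(A - λI) = 0
λ² - (trace)λ + (det) = 0
trace = 5 + -1 = 4, det = (5)(-1) - (4)(0) = -5
λ² - (4)λ + (-5) = 0
λ = (4 ± √((4)² - 4·(-5))) / 2 = (4 ± √36) / 2
Solving: λ = -1, 5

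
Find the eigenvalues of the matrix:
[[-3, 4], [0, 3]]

Characteristic equation: det(A - λI) = 0
λ² - (trace)λ + (det) = 0
trace = -3 + 3 = 0, det = (-3)(3) - (4)(0) = -9
λ² - (0)λ + (-9) = 0
λ = (0 ± √((0)² - 4·(-9))) / 2 = (0 ± √36) / 2
Solving: λ = -3, 3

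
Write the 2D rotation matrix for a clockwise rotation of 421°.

Rotation matrix formula: [[cos θ, -sin θ], [sin θ, cos θ]]
A clockwise rotation by 421° is equivalent to a counterclockwise rotation by -421°.
For θ = -421°:
cos(-421°) = 0.4848
sin(-421°) = -0.8746
Result: [[0.4848, 0.8746], [-0.8746, 0.4848]]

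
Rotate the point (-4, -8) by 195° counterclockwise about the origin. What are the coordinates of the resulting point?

Rotation matrix for 195°: [[cos 195°, -sin 195°], [sin 195°, cos 195°]] ≈ [[-0.965926, 0.258819], [-0.258819, -0.965926]]
[[-0.965926, 0.258819], [-0.258819, -0.965926]] × [-4, -8]ᵀ ≈ [1.7932, 8.7627]ᵀ
Result: (1.7932, 8.7627)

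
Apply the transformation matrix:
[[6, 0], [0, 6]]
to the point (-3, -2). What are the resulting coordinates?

Matrix multiplication:
[[6, 0], [0, 6]] × [-3, -2]ᵀ
= [(6)(-3) + (0)(-2), (0)(-3) + (6)(-2)]ᵀ
= [-18, -12]ᵀ
Result: (-18, -12)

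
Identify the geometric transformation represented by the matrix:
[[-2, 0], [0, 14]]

This matrix represents: non-uniform scaling by sx = -2, sy = 14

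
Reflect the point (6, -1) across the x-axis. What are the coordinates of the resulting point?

Reflection across x-axis: (6, -1) → (6, 1)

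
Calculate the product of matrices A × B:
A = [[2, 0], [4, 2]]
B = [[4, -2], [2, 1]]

Matrix multiplication:
C[0][0] = 2×4 + 0×2 = 8
C[0][1] = 2×-2 + 0×1 = -4
C[1][0] = 4×4 + 2×2 = 20
C[1][1] = 4×-2 + 2×1 = -6
Result: [[8, -4], [20, -6]]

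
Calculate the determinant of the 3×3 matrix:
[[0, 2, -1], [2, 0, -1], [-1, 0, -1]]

Expansion along first row:
det = 0·det([[0,-1],[0,-1]]) - 2·det([[2,-1],[-1,-1]]) + -1·det([[2,0],[-1,0]])
    = 0·(0·-1 - -1·0) - 2·(2·-1 - -1·-1) + -1·(2·0 - 0·-1)
    = 0·0 - 2·-3 + -1·0
    = 0 + 6 + 0 = 6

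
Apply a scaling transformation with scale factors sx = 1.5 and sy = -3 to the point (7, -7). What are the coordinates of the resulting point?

Scaling matrix:
[[1.50, 0], [0, -3]]
Result: (7 × 1.5, -7 × -3) = (10.5, 21)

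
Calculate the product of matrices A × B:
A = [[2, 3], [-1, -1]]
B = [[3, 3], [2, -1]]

Matrix multiplication:
C[0][0] = 2×3 + 3×2 = 12
C[0][1] = 2×3 + 3×-1 = 3
C[1][0] = -1×3 + -1×2 = -5
C[1][1] = -1×3 + -1×-1 = -2
Result: [[12, 3], [-5, -2]]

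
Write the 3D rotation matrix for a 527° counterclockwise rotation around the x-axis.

Rotation matrix for counterclockwise 527° around x-axis:
cos(527°) = -0.9744, sin(527°) = 0.2250
Result: [[1, 0, 0], [0, -0.9744, -0.2250], [0, 0.2250, -0.9744]]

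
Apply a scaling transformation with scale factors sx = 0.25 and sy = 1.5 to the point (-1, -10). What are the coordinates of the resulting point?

Scaling matrix:
[[0.25, 0], [0, 1.50]]
Result: (-1 × 0.25, -10 × 1.5) = (-0.25, -15)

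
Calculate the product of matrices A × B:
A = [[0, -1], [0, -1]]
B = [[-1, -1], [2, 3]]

Matrix multiplication:
C[0][0] = 0×-1 + -1×2 = -2
C[0][1] = 0×-1 + -1×3 = -3
C[1][0] = 0×-1 + -1×2 = -2
C[1][1] = 0×-1 + -1×3 = -3
Result: [[-2, -3], [-2, -3]]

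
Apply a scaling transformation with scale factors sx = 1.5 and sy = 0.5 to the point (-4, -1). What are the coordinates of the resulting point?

Scaling matrix:
[[1.50, 0], [0, 0.50]]
Result: (-4 × 1.5, -1 × 0.5) = (-6, -0.5)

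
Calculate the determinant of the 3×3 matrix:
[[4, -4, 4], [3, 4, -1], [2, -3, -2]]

Expansion along first row:
det = 4·det([[4,-1],[-3,-2]]) - -4·det([[3,-1],[2,-2]]) + 4·det([[3,4],[2,-3]])
    = 4·(4·-2 - -1·-3) - -4·(3·-2 - -1·2) + 4·(3·-3 - 4·2)
    = 4·-11 - -4·-4 + 4·-17
    = -44 + -16 + -68 = -128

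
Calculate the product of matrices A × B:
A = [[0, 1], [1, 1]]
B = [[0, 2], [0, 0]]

Matrix multiplication:
C[0][0] = 0×0 + 1×0 = 0
C[0][1] = 0×2 + 1×0 = 0
C[1][0] = 1×0 + 1×0 = 0
C[1][1] = 1×2 + 1×0 = 2
Result: [[0, 0], [0, 2]]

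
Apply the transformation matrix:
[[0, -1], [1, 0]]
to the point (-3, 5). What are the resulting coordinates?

Matrix multiplication:
[[0, -1], [1, 0]] × [-3, 5]ᵀ
= [(0)(-3) + (-1)(5), (1)(-3) + (0)(5)]ᵀ
= [-5, -3]ᵀ
Result: (-5, -3)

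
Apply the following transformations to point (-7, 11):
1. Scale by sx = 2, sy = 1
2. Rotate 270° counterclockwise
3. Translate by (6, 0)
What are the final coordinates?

Step 1: Scale → (-14, 11)
Step 2: Rotate 270° → (11, 14)
Step 3: Translate → (17, 14)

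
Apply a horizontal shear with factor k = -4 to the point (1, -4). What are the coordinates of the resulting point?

Shear matrix for horizontal shear with factor k = -4:
[[1, -4], [0, 1]]
Result: (1, -4) → (17, -4)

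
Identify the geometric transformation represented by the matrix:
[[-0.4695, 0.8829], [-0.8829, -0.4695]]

This matrix represents: rotation by 242° counterclockwise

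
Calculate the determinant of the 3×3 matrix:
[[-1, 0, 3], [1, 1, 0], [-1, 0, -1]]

Expansion along first row:
det = -1·det([[1,0],[0,-1]]) - 0·det([[1,0],[-1,-1]]) + 3·det([[1,1],[-1,0]])
    = -1·(1·-1 - 0·0) - 0·(1·-1 - 0·-1) + 3·(1·0 - 1·-1)
    = -1·-1 - 0·-1 + 3·1
    = 1 + 0 + 3 = 4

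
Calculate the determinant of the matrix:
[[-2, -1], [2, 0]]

For a 2×2 matrix [[a, b], [c, d]], det = ad - bc
det = (-2)(0) - (-1)(2) = 0 - -2 = 2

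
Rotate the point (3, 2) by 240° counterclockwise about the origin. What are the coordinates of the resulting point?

Rotation matrix for 240°: [[cos 240°, -sin 240°], [sin 240°, cos 240°]] ≈ [[-0.500000, 0.866025], [-0.866025, -0.500000]]
[[-0.500000, 0.866025], [-0.866025, -0.500000]] × [3, 2]ᵀ ≈ [0.2321, -3.5981]ᵀ
Result: (0.2321, -3.5981)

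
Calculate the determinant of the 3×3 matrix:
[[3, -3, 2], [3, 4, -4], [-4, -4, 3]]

Expansion along first row:
det = 3·det([[4,-4],[-4,3]]) - -3·det([[3,-4],[-4,3]]) + 2·det([[3,4],[-4,-4]])
    = 3·(4·3 - -4·-4) - -3·(3·3 - -4·-4) + 2·(3·-4 - 4·-4)
    = 3·-4 - -3·-7 + 2·4
    = -12 + -21 + 8 = -25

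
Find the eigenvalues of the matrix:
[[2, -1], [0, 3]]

Characteristic equation: det(A - λI) = 0
λ² - (trace)λ + (det) = 0
trace = 2 + 3 = 5, det = (2)(3) - (-1)(0) = 6
λ² - (5)λ + (6) = 0
λ = (5 ± √((5)² - 4·(6))) / 2 = (5 ± √1) / 2
Solving: λ = 2, 3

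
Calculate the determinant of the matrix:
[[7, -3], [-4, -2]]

For a 2×2 matrix [[a, b], [c, d]], det = ad - bc
det = (7)(-2) - (-3)(-4) = -14 - 12 = -26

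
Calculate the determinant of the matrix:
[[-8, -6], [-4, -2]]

For a 2×2 matrix [[a, b], [c, d]], det = ad - bc
det = (-8)(-2) - (-6)(-4) = 16 - 24 = -8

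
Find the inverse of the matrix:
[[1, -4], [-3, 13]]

For [[a,b],[c,d]], inverse = (1/det)·[[d,-b],[-c,a]]
det = (1)(13) - (-4)(-3) = 13 - 12 = 1
Inverse = [[13, 4], [3, 1]]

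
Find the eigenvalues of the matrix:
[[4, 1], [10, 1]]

Characteristic equation: det(A - λI) = 0
λ² - (trace)λ + (det) = 0
trace = 4 + 1 = 5, det = (4)(1) - (1)(10) = -6
λ² - (5)λ + (-6) = 0
λ = (5 ± √((5)² - 4·(-6))) / 2 = (5 ± √49) / 2
Solving: λ = -1, 6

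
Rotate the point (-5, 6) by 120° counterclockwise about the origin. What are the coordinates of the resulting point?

Rotation matrix for 120°: [[cos 120°, -sin 120°], [sin 120°, cos 120°]] ≈ [[-0.500000, -0.866025], [0.866025, -0.500000]]
[[-0.500000, -0.866025], [0.866025, -0.500000]] × [-5, 6]ᵀ ≈ [-2.6962, -7.3301]ᵀ
Result: (-2.6962, -7.3301)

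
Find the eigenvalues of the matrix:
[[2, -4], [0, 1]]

Characteristic equation: det(A - λI) = 0
λ² - (trace)λ + (det) = 0
trace = 2 + 1 = 3, det = (2)(1) - (-4)(0) = 2
λ² - (3)λ + (2) = 0
λ = (3 ± √((3)² - 4·(2))) / 2 = (3 ± √1) / 2
Solving: λ = 1, 2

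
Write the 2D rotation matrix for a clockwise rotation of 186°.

Rotation matrix formula: [[cos θ, -sin θ], [sin θ, cos θ]]
A clockwise rotation by 186° is equivalent to a counterclockwise rotation by -186°.
For θ = -186°:
cos(-186°) = -0.9945
sin(-186°) = 0.1045
Result: [[-0.9945, -0.1045], [0.1045, -0.9945]]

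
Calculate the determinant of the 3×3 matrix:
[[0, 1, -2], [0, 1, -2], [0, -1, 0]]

Expansion along first row:
det = 0·det([[1,-2],[-1,0]]) - 1·det([[0,-2],[0,0]]) + -2·det([[0,1],[0,-1]])
    = 0·(1·0 - -2·-1) - 1·(0·0 - -2·0) + -2·(0·-1 - 1·0)
    = 0·-2 - 1·0 + -2·0
    = 0 + 0 + 0 = 0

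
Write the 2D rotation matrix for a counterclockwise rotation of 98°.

Rotation matrix formula: [[cos θ, -sin θ], [sin θ, cos θ]]
For θ = 98°:
cos(98°) = -0.1392
sin(98°) = 0.9903
Result: [[-0.1392, -0.9903], [0.9903, -0.1392]]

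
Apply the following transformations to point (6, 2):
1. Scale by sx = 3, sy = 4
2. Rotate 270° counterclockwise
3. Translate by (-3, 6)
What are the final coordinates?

Step 1: Scale → (18, 8)
Step 2: Rotate 270° → (8, -18)
Step 3: Translate → (5, -12)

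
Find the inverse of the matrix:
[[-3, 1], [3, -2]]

For [[a,b],[c,d]], inverse = (1/det)·[[d,-b],[-c,a]]
det = (-3)(-2) - (1)(3) = 6 - 3 = 3
Inverse = (1/3)·[[-2, -1], [-3, -3]]
= [[-2/3, -1/3], [-1, -1]]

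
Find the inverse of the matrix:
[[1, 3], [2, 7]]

For [[a,b],[c,d]], inverse = (1/det)·[[d,-b],[-c,a]]
det = (1)(7) - (3)(2) = 7 - 6 = 1
Inverse = [[7, -3], [-2, 1]]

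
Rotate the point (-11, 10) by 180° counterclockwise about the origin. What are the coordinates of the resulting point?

Rotation matrix for 180°: [[cos 180°, -sin 180°], [sin 180°, cos 180°]] = [[-1, 0], [0, -1]]
[[-1, 0], [0, -1]] × [-11, 10]ᵀ = [11, -10]ᵀ
Result: (11, -10)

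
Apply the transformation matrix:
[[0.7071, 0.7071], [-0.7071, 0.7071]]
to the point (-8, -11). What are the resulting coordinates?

Matrix multiplication:
[[0.7071, 0.7071], [-0.7071, 0.7071]] × [-8, -11]ᵀ
= [(0.7071)(-8) + (0.7071)(-11), (-0.7071)(-8) + (0.7071)(-11)]ᵀ
= [-13.4349, -2.1213]ᵀ
Result: (-13.4349, -2.1213)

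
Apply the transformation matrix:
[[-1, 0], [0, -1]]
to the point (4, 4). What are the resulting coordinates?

Matrix multiplication:
[[-1, 0], [0, -1]] × [4, 4]ᵀ
= [(-1)(4) + (0)(4), (0)(4) + (-1)(4)]ᵀ
= [-4, -4]ᵀ
Result: (-4, -4)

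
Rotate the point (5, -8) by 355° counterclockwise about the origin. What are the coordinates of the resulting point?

Rotation matrix for 355°: [[cos 355°, -sin 355°], [sin 355°, cos 355°]] ≈ [[0.996195, 0.087156], [-0.087156, 0.996195]]
[[0.996195, 0.087156], [-0.087156, 0.996195]] × [5, -8]ᵀ ≈ [4.2837, -8.4053]ᵀ
Result: (4.2837, -8.4053)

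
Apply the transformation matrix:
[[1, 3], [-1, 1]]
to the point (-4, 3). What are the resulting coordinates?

Matrix multiplication:
[[1, 3], [-1, 1]] × [-4, 3]ᵀ
= [(1)(-4) + (3)(3), (-1)(-4) + (1)(3)]ᵀ
= [5, 7]ᵀ
Result: (5, 7)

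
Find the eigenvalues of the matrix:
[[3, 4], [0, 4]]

Characteristic equation: det(A - λI) = 0
λ² - (trace)λ + (det) = 0
trace = 3 + 4 = 7, det = (3)(4) - (4)(0) = 12
λ² - (7)λ + (12) = 0
λ = (7 ± √((7)² - 4·(12))) / 2 = (7 ± √1) / 2
Solving: λ = 3, 4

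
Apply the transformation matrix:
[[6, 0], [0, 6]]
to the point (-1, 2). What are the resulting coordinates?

Matrix multiplication:
[[6, 0], [0, 6]] × [-1, 2]ᵀ
= [(6)(-1) + (0)(2), (0)(-1) + (6)(2)]ᵀ
= [-6, 12]ᵀ
Result: (-6, 12)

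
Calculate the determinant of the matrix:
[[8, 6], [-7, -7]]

For a 2×2 matrix [[a, b], [c, d]], det = ad - bc
det = (8)(-7) - (6)(-7) = -56 - -42 = -14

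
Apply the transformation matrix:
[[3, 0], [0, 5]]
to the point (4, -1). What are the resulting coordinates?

Matrix multiplication:
[[3, 0], [0, 5]] × [4, -1]ᵀ
= [(3)(4) + (0)(-1), (0)(4) + (5)(-1)]ᵀ
= [12, -5]ᵀ
Result: (12, -5)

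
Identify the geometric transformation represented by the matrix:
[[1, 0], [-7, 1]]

This matrix represents: vertical shear with factor -7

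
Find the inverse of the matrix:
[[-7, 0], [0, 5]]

For [[a,b],[c,d]], inverse = (1/det)·[[d,-b],[-c,a]]
det = (-7)(5) - (0)(0) = -35 - 0 = -35
Inverse = (1/-35)·[[5, 0], [0, -7]]
= [[-1/7, 0], [0, 1/5]]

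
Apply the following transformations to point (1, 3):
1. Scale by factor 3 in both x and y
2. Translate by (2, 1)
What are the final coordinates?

Step 1: Scale (1, 3) by 3 → (3, 9)
Step 2: Translate by (2, 1) → (5, 10)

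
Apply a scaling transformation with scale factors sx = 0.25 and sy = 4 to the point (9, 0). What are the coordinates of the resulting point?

Scaling matrix:
[[0.25, 0], [0, 4]]
Result: (9 × 0.25, 0 × 4) = (2.25, 0)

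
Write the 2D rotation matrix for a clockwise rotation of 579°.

Rotation matrix formula: [[cos θ, -sin θ], [sin θ, cos θ]]
A clockwise rotation by 579° is equivalent to a counterclockwise rotation by -579°.
For θ = -579°:
cos(-579°) = -0.7771
sin(-579°) = 0.6293
Result: [[-0.7771, -0.6293], [0.6293, -0.7771]]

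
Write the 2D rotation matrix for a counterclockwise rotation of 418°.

Rotation matrix formula: [[cos θ, -sin θ], [sin θ, cos θ]]
For θ = 418°:
cos(418°) = 0.5299
sin(418°) = 0.8480
Result: [[0.5299, -0.8480], [0.8480, 0.5299]]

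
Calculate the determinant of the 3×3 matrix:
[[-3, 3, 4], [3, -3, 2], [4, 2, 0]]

Expansion along first row:
det = -3·det([[-3,2],[2,0]]) - 3·det([[3,2],[4,0]]) + 4·det([[3,-3],[4,2]])
    = -3·(-3·0 - 2·2) - 3·(3·0 - 2·4) + 4·(3·2 - -3·4)
    = -3·-4 - 3·-8 + 4·18
    = 12 + 24 + 72 = 108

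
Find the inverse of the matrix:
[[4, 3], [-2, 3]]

For [[a,b],[c,d]], inverse = (1/det)·[[d,-b],[-c,a]]
det = (4)(3) - (3)(-2) = 12 - -6 = 18
Inverse = (1/18)·[[3, -3], [2, 4]]
= [[1/6, -1/6], [1/9, 2/9]]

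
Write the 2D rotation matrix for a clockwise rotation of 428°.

Rotation matrix formula: [[cos θ, -sin θ], [sin θ, cos θ]]
A clockwise rotation by 428° is equivalent to a counterclockwise rotation by -428°.
For θ = -428°:
cos(-428°) = 0.3746
sin(-428°) = -0.9272
Result: [[0.3746, 0.9272], [-0.9272, 0.3746]]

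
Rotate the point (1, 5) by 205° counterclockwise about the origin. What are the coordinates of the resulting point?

Rotation matrix for 205°: [[cos 205°, -sin 205°], [sin 205°, cos 205°]] ≈ [[-0.906308, 0.422618], [-0.422618, -0.906308]]
[[-0.906308, 0.422618], [-0.422618, -0.906308]] × [1, 5]ᵀ ≈ [1.2068, -4.9542]ᵀ
Result: (1.2068, -4.9542)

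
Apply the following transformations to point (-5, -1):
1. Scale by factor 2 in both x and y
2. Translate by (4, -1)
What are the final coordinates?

Step 1: Scale (-5, -1) by 2 → (-10, -2)
Step 2: Translate by (4, -1) → (-6, -3)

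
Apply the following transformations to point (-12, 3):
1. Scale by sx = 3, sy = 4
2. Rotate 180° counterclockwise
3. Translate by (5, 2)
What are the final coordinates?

Step 1: Scale → (-36, 12)
Step 2: Rotate 180° → (36, -12)
Step 3: Translate → (41, -10)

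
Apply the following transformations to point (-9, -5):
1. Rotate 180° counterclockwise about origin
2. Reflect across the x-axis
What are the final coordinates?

Step 1: Rotate 180° → (9, 5)
Step 2: Reflect across x-axis → (9, -5)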